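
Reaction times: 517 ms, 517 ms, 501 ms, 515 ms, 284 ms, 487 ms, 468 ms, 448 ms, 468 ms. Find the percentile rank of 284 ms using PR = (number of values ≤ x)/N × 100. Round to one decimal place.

N = 9.
Strictly below 284: 0. Equal to 284: 1.
PR = 1/9 × 100 = 11.1

11.1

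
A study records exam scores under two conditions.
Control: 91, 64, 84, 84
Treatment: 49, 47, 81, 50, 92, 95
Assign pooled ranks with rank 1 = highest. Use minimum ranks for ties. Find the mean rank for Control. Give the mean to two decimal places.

Sorted (descending): 95, 92, 91, 84, 84, 81, 64, 50, 49, 47
The 2 values of 84 occupy positions 4–5 → each gets rank 4.
Control values → pooled ranks: 91→3, 64→7, 84→4, 84→4
Mean rank = (3 + 7 + 4 + 4) / 4 = 4.50

4.50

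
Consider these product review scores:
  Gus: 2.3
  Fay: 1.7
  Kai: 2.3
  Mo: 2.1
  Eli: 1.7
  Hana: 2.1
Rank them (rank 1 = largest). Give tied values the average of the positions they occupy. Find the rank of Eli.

Sorted (descending): 2.3, 2.3, 2.1, 2.1, 1.7, 1.7
The 2 values of 2.3 occupy positions 1–2 → average rank (1+2)/2 = 1.5.
The 2 values of 2.1 occupy positions 3–4 → average rank (3+4)/2 = 3.5.
The 2 values of 1.7 occupy positions 5–6 → average rank (5+6)/2 = 5.5.
Eli has value 1.7 → rank 5.5.

5.5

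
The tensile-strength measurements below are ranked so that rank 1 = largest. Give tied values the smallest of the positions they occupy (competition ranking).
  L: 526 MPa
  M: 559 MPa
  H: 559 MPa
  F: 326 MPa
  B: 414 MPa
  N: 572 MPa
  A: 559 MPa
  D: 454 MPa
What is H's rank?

2

Sorted (descending): 572, 559, 559, 559, 526, 454, 414, 326
The 3 values of 559 occupy positions 2–4 → each gets rank 2.
H has value 559 MPa → rank 2.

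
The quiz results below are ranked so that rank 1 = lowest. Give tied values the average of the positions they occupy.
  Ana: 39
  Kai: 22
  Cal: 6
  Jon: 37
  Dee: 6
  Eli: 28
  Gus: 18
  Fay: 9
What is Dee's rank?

Sorted (ascending): 6, 6, 9, 18, 22, 28, 37, 39
The 2 values of 6 occupy positions 1–2 → average rank (1+2)/2 = 1.5.
Dee has value 6 → rank 1.5.

1.5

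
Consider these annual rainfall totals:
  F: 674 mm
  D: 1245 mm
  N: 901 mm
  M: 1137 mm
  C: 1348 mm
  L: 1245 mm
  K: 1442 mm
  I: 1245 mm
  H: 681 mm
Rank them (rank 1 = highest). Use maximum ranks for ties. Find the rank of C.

Sorted (descending): 1442, 1348, 1245, 1245, 1245, 1137, 901, 681, 674
The 3 values of 1245 occupy positions 3–5 → each gets rank 5.
C has value 1348 mm → rank 2.

2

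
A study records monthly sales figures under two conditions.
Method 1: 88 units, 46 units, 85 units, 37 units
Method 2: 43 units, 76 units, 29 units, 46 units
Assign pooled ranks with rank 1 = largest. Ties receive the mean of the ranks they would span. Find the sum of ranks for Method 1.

Sorted (descending): 88, 85, 76, 46, 46, 43, 37, 29
The 2 values of 46 occupy positions 4–5 → average rank (4+5)/2 = 4.5.
Method 1 values → pooled ranks: 88→1, 46→4.5, 85→2, 37→7
Rank sum = 1 + 4.5 + 2 + 7 = 14.5

14.5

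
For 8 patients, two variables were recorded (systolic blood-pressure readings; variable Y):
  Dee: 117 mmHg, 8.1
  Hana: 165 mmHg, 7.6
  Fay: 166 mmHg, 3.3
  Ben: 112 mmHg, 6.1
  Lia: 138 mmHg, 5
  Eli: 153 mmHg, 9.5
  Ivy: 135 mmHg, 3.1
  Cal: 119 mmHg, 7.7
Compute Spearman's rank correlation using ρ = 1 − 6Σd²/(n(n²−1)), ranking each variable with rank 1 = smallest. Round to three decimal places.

-0.190

Ranks of variable 1: 2, 7, 8, 1, 5, 6, 4, 3
Ranks of variable 2: 7, 5, 2, 4, 3, 8, 1, 6
d = r₁ − r₂: -5, 2, 6, -3, 2, -2, 3, -3
d²: 25, 4, 36, 9, 4, 4, 9, 9; Σd² = 100
ρ = 1 − 6·100/(8·63) = 1 − 600/504 = -0.190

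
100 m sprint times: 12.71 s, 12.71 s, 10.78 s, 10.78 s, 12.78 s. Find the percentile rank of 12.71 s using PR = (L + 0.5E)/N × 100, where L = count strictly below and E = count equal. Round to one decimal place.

N = 5.
Strictly below 12.71: 2. Equal to 12.71: 2.
PR = (2 + 0.5·2)/5 × 100 = 60.0

60.0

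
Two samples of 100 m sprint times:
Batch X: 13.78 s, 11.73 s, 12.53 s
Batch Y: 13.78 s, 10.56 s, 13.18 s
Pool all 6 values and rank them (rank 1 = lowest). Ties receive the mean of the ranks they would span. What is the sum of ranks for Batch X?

10.5

Sorted (ascending): 10.56, 11.73, 12.53, 13.18, 13.78, 13.78
The 2 values of 13.78 occupy positions 5–6 → average rank (5+6)/2 = 5.5.
Batch X values → pooled ranks: 13.78→5.5, 11.73→2, 12.53→3
Rank sum = 5.5 + 2 + 3 = 10.5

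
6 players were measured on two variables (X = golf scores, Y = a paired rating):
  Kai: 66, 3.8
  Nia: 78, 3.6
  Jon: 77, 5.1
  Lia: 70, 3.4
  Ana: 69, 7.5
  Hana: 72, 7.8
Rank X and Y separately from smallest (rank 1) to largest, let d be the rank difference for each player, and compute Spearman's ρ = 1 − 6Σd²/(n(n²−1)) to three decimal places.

-0.086

Ranks of variable 1: 1, 6, 5, 3, 2, 4
Ranks of variable 2: 3, 2, 4, 1, 5, 6
d = r₁ − r₂: -2, 4, 1, 2, -3, -2
d²: 4, 16, 1, 4, 9, 4; Σd² = 38
ρ = 1 − 6·38/(6·35) = 1 − 228/210 = -0.086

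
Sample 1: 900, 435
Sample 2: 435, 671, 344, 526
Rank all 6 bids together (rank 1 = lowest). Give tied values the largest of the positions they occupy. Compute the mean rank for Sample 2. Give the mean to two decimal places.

3.25

Sorted (ascending): 344, 435, 435, 526, 671, 900
The 2 values of 435 occupy positions 2–3 → each gets rank 3.
Sample 2 values → pooled ranks: 435→3, 671→5, 344→1, 526→4
Mean rank = (3 + 5 + 1 + 4) / 4 = 3.25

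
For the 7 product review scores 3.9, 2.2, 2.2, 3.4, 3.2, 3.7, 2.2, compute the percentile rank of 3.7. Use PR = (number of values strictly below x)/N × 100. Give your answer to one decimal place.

71.4

N = 7.
Strictly below 3.7: 5. Equal to 3.7: 1.
PR = 5/7 × 100 = 71.4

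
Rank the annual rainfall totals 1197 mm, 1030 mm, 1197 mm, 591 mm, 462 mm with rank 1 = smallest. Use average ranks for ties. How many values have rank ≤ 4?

3

Sorted (ascending): 462, 591, 1030, 1197, 1197
The 2 values of 1197 occupy positions 4–5 → average rank (4+5)/2 = 4.5.
Ranks ≤ 4: {1, 2, 3} → 3 values.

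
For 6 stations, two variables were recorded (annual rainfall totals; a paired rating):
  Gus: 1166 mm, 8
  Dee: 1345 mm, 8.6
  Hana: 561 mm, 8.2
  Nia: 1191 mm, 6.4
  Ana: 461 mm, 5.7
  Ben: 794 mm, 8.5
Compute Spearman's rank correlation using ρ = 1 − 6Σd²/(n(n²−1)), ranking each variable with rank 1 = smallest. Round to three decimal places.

0.486

Ranks of variable 1: 4, 6, 2, 5, 1, 3
Ranks of variable 2: 3, 6, 4, 2, 1, 5
d = r₁ − r₂: 1, 0, -2, 3, 0, -2
d²: 1, 0, 4, 9, 0, 4; Σd² = 18
ρ = 1 − 6·18/(6·35) = 1 − 108/210 = 0.486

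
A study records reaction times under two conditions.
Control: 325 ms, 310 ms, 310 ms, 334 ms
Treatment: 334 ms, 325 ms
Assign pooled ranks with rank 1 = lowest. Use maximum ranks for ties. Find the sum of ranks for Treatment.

10

Sorted (ascending): 310, 310, 325, 325, 334, 334
The 2 values of 310 occupy positions 1–2 → each gets rank 2.
The 2 values of 325 occupy positions 3–4 → each gets rank 4.
The 2 values of 334 occupy positions 5–6 → each gets rank 6.
Treatment values → pooled ranks: 334→6, 325→4
Rank sum = 6 + 4 = 10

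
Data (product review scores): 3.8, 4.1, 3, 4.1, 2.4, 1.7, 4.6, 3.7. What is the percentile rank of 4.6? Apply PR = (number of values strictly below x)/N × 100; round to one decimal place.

87.5

N = 8.
Strictly below 4.6: 7. Equal to 4.6: 1.
PR = 7/8 × 100 = 87.5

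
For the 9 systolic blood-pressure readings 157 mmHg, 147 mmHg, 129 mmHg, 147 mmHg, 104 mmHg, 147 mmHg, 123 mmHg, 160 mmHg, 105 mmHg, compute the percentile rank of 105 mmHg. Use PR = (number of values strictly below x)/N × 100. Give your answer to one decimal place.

11.1

N = 9.
Strictly below 105: 1. Equal to 105: 1.
PR = 1/9 × 100 = 11.1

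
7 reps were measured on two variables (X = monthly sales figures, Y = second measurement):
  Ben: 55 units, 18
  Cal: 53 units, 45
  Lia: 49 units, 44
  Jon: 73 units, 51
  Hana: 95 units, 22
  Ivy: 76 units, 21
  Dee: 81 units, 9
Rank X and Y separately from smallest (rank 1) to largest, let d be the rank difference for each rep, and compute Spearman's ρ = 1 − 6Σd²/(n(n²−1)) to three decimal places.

-0.429

Ranks of variable 1: 3, 2, 1, 4, 7, 5, 6
Ranks of variable 2: 2, 6, 5, 7, 4, 3, 1
d = r₁ − r₂: 1, -4, -4, -3, 3, 2, 5
d²: 1, 16, 16, 9, 9, 4, 25; Σd² = 80
ρ = 1 − 6·80/(7·48) = 1 − 480/336 = -0.429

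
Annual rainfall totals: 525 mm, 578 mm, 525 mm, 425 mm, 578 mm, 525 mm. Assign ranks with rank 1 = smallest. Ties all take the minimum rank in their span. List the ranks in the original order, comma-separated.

2, 5, 2, 1, 5, 2

Sorted (ascending): 425, 525, 525, 525, 578, 578
The 3 values of 525 occupy positions 2–4 → each gets rank 2.
The 2 values of 578 occupy positions 5–6 → each gets rank 5.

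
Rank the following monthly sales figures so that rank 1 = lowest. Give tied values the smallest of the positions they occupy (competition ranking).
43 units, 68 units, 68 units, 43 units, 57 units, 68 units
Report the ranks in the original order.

1, 4, 4, 1, 3, 4

Sorted (ascending): 43, 43, 57, 68, 68, 68
The 2 values of 43 occupy positions 1–2 → each gets rank 1.
The 3 values of 68 occupy positions 4–6 → each gets rank 4.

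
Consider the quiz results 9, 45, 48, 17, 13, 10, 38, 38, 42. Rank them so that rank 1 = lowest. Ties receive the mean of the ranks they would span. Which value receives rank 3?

Sorted (ascending): 9, 10, 13, 17, 38, 38, 42, 45, 48
The 2 values of 38 occupy positions 5–6 → average rank (5+6)/2 = 5.5.
Rank 3 → value 13.

13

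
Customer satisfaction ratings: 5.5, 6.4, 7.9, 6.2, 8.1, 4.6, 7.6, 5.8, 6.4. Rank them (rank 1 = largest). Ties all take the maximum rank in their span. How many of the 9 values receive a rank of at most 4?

3

Sorted (descending): 8.1, 7.9, 7.6, 6.4, 6.4, 6.2, 5.8, 5.5, 4.6
The 2 values of 6.4 occupy positions 4–5 → each gets rank 5.
Ranks ≤ 4: {1, 2, 3} → 3 values.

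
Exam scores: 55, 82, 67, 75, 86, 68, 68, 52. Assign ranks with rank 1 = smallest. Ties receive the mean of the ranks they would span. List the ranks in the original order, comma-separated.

2, 7, 3, 6, 8, 4.5, 4.5, 1

Sorted (ascending): 52, 55, 67, 68, 68, 75, 82, 86
The 2 values of 68 occupy positions 4–5 → average rank (4+5)/2 = 4.5.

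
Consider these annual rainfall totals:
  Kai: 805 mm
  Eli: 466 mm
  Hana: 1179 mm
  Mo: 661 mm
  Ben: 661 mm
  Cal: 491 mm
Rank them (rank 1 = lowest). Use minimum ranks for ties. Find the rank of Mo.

Sorted (ascending): 466, 491, 661, 661, 805, 1179
The 2 values of 661 occupy positions 3–4 → each gets rank 3.
Mo has value 661 mm → rank 3.

3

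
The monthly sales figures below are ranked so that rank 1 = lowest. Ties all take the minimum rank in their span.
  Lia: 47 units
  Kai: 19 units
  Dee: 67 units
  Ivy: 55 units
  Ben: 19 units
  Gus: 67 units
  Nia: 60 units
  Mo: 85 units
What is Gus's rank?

6

Sorted (ascending): 19, 19, 47, 55, 60, 67, 67, 85
The 2 values of 19 occupy positions 1–2 → each gets rank 1.
The 2 values of 67 occupy positions 6–7 → each gets rank 6.
Gus has value 67 units → rank 6.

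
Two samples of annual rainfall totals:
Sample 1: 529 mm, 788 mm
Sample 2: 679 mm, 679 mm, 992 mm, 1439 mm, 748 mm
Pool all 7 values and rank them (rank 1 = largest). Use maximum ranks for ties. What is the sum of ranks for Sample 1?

10

Sorted (descending): 1439, 992, 788, 748, 679, 679, 529
The 2 values of 679 occupy positions 5–6 → each gets rank 6.
Sample 1 values → pooled ranks: 529→7, 788→3
Rank sum = 7 + 3 = 10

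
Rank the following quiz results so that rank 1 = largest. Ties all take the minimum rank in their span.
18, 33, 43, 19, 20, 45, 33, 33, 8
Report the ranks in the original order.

8, 3, 2, 7, 6, 1, 3, 3, 9

Sorted (descending): 45, 43, 33, 33, 33, 20, 19, 18, 8
The 3 values of 33 occupy positions 3–5 → each gets rank 3.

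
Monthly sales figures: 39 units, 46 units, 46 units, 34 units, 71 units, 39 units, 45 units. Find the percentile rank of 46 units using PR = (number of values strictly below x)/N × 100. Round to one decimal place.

N = 7.
Strictly below 46: 4. Equal to 46: 2.
PR = 4/7 × 100 = 57.1

57.1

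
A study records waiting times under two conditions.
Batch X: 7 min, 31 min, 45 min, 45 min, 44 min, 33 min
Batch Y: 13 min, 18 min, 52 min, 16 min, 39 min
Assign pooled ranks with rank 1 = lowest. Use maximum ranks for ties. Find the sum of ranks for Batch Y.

27

Sorted (ascending): 7, 13, 16, 18, 31, 33, 39, 44, 45, 45, 52
The 2 values of 45 occupy positions 9–10 → each gets rank 10.
Batch Y values → pooled ranks: 13→2, 18→4, 52→11, 16→3, 39→7
Rank sum = 2 + 4 + 11 + 3 + 7 = 27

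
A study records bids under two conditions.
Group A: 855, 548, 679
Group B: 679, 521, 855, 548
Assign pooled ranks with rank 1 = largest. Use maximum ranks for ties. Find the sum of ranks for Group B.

Sorted (descending): 855, 855, 679, 679, 548, 548, 521
The 2 values of 855 occupy positions 1–2 → each gets rank 2.
The 2 values of 679 occupy positions 3–4 → each gets rank 4.
The 2 values of 548 occupy positions 5–6 → each gets rank 6.
Group B values → pooled ranks: 679→4, 521→7, 855→2, 548→6
Rank sum = 4 + 7 + 2 + 6 = 19

19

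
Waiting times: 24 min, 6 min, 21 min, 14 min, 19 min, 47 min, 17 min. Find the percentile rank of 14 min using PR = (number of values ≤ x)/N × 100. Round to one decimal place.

N = 7.
Strictly below 14: 1. Equal to 14: 1.
PR = 2/7 × 100 = 28.6

28.6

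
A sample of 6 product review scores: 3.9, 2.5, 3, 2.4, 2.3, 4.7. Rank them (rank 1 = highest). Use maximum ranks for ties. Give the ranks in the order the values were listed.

2, 4, 3, 5, 6, 1

Sorted (descending): 4.7, 3.9, 3, 2.5, 2.4, 2.3
No ties — each value takes its position as its rank.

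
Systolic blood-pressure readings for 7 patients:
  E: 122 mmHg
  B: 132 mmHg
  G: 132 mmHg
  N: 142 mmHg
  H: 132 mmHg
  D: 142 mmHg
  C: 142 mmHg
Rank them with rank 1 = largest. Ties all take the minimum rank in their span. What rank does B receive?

Sorted (descending): 142, 142, 142, 132, 132, 132, 122
The 3 values of 142 occupy positions 1–3 → each gets rank 1.
The 3 values of 132 occupy positions 4–6 → each gets rank 4.
B has value 132 mmHg → rank 4.

4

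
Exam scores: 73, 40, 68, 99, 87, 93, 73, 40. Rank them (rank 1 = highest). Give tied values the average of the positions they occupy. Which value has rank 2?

93

Sorted (descending): 99, 93, 87, 73, 73, 68, 40, 40
The 2 values of 73 occupy positions 4–5 → average rank (4+5)/2 = 4.5.
The 2 values of 40 occupy positions 7–8 → average rank (7+8)/2 = 7.5.
Rank 2 → value 93.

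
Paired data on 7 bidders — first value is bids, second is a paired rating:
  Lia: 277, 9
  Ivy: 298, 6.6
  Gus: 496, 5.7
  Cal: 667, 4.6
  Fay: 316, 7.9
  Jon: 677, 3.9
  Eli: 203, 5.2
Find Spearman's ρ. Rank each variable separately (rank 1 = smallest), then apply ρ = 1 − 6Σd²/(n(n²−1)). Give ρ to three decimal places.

-0.607

Ranks of variable 1: 2, 3, 5, 6, 4, 7, 1
Ranks of variable 2: 7, 5, 4, 2, 6, 1, 3
d = r₁ − r₂: -5, -2, 1, 4, -2, 6, -2
d²: 25, 4, 1, 16, 4, 36, 4; Σd² = 90
ρ = 1 − 6·90/(7·48) = 1 − 540/336 = -0.607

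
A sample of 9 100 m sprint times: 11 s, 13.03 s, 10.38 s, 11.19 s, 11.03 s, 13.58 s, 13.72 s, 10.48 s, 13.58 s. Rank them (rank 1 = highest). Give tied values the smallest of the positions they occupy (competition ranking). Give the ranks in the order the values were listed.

7, 4, 9, 5, 6, 2, 1, 8, 2

Sorted (descending): 13.72, 13.58, 13.58, 13.03, 11.19, 11.03, 11, 10.48, 10.38
The 2 values of 13.58 occupy positions 2–3 → each gets rank 2.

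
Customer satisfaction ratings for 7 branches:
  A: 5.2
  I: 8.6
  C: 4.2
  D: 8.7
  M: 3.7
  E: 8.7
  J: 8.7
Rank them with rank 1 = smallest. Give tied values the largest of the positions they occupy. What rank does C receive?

Sorted (ascending): 3.7, 4.2, 5.2, 8.6, 8.7, 8.7, 8.7
The 3 values of 8.7 occupy positions 5–7 → each gets rank 7.
C has value 4.2 → rank 2.

2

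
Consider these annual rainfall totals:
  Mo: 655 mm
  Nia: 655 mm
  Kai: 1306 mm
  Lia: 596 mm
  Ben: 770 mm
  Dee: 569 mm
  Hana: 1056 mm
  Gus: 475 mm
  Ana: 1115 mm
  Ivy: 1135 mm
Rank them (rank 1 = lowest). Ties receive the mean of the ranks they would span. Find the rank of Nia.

Sorted (ascending): 475, 569, 596, 655, 655, 770, 1056, 1115, 1135, 1306
The 2 values of 655 occupy positions 4–5 → average rank (4+5)/2 = 4.5.
Nia has value 655 mm → rank 4.5.

4.5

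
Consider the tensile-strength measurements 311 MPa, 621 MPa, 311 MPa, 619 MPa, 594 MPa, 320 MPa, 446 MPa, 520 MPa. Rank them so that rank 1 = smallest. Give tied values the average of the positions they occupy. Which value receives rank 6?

Sorted (ascending): 311, 311, 320, 446, 520, 594, 619, 621
The 2 values of 311 occupy positions 1–2 → average rank (1+2)/2 = 1.5.
Rank 6 → value 594.

594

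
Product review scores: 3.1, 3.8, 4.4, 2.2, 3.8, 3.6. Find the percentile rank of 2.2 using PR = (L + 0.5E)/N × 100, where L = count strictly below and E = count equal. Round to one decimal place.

N = 6.
Strictly below 2.2: 0. Equal to 2.2: 1.
PR = (0 + 0.5·1)/6 × 100 = 8.3

8.3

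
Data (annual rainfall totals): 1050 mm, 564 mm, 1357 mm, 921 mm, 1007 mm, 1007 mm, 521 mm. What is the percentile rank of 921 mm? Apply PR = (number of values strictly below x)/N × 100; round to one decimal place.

28.6

N = 7.
Strictly below 921: 2. Equal to 921: 1.
PR = 2/7 × 100 = 28.6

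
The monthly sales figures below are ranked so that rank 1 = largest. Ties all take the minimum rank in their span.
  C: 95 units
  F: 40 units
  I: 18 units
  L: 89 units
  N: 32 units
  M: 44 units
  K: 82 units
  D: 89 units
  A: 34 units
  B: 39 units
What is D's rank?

Sorted (descending): 95, 89, 89, 82, 44, 40, 39, 34, 32, 18
The 2 values of 89 occupy positions 2–3 → each gets rank 2.
D has value 89 units → rank 2.

2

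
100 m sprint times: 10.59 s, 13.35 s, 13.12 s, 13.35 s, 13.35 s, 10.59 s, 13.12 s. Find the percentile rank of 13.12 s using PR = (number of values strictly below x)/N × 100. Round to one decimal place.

N = 7.
Strictly below 13.12: 2. Equal to 13.12: 2.
PR = 2/7 × 100 = 28.6

28.6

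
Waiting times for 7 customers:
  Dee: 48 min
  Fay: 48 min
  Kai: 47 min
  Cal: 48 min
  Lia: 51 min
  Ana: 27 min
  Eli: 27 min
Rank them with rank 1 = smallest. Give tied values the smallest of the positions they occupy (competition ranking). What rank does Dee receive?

4

Sorted (ascending): 27, 27, 47, 48, 48, 48, 51
The 2 values of 27 occupy positions 1–2 → each gets rank 1.
The 3 values of 48 occupy positions 4–6 → each gets rank 4.
Dee has value 48 min → rank 4.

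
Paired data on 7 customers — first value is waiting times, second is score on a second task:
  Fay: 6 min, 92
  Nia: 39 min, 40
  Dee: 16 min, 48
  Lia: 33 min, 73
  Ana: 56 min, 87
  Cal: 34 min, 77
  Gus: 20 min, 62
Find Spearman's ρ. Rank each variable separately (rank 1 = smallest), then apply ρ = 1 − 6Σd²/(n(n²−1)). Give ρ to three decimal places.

-0.107

Ranks of variable 1: 1, 6, 2, 4, 7, 5, 3
Ranks of variable 2: 7, 1, 2, 4, 6, 5, 3
d = r₁ − r₂: -6, 5, 0, 0, 1, 0, 0
d²: 36, 25, 0, 0, 1, 0, 0; Σd² = 62
ρ = 1 − 6·62/(7·48) = 1 − 372/336 = -0.107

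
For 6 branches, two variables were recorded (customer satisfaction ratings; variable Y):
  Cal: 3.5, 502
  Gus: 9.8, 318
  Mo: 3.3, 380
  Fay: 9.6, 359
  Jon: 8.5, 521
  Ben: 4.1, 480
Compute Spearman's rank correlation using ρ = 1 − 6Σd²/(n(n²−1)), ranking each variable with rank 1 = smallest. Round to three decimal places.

-0.486

Ranks of variable 1: 2, 6, 1, 5, 4, 3
Ranks of variable 2: 5, 1, 3, 2, 6, 4
d = r₁ − r₂: -3, 5, -2, 3, -2, -1
d²: 9, 25, 4, 9, 4, 1; Σd² = 52
ρ = 1 − 6·52/(6·35) = 1 − 312/210 = -0.486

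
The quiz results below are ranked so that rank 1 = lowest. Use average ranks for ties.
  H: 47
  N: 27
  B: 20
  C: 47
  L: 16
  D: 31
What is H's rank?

Sorted (ascending): 16, 20, 27, 31, 47, 47
The 2 values of 47 occupy positions 5–6 → average rank (5+6)/2 = 5.5.
H has value 47 → rank 5.5.

5.5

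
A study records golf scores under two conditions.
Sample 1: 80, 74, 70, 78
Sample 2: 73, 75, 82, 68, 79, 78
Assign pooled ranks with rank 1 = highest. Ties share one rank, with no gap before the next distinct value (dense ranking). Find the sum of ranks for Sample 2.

29

Sorted (descending): 82, 80, 79, 78, 78, 75, 74, 73, 70, 68
The 2 values of 78 share dense rank 4.
Remaining distinct values take the next consecutive integers.
Sample 2 values → pooled ranks: 73→7, 75→5, 82→1, 68→9, 79→3, 78→4
Rank sum = 7 + 5 + 1 + 9 + 3 + 4 = 29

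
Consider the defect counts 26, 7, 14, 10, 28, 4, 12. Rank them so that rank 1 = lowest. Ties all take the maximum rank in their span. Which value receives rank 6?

Sorted (ascending): 4, 7, 10, 12, 14, 26, 28
No ties — each value takes its position as its rank.
Rank 6 → value 26.

26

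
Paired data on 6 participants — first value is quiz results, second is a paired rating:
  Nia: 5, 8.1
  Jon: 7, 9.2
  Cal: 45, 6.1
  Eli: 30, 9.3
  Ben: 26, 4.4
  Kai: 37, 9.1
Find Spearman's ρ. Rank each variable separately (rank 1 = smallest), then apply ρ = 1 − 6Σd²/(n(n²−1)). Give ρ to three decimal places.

Ranks of variable 1: 1, 2, 6, 4, 3, 5
Ranks of variable 2: 3, 5, 2, 6, 1, 4
d = r₁ − r₂: -2, -3, 4, -2, 2, 1
d²: 4, 9, 16, 4, 4, 1; Σd² = 38
ρ = 1 − 6·38/(6·35) = 1 − 228/210 = -0.086

-0.086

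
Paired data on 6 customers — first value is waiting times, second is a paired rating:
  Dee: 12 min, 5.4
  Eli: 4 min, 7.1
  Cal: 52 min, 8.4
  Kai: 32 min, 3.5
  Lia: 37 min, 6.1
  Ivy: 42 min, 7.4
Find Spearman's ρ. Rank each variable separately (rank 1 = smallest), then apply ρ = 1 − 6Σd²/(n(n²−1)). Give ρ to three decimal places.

0.600

Ranks of variable 1: 2, 1, 6, 3, 4, 5
Ranks of variable 2: 2, 4, 6, 1, 3, 5
d = r₁ − r₂: 0, -3, 0, 2, 1, 0
d²: 0, 9, 0, 4, 1, 0; Σd² = 14
ρ = 1 − 6·14/(6·35) = 1 − 84/210 = 0.600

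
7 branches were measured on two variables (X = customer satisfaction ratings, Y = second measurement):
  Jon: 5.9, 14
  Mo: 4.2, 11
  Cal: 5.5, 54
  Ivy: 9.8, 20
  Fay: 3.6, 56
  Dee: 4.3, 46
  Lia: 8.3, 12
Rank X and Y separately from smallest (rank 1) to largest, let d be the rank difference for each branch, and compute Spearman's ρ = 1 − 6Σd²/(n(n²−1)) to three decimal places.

-0.321

Ranks of variable 1: 5, 2, 4, 7, 1, 3, 6
Ranks of variable 2: 3, 1, 6, 4, 7, 5, 2
d = r₁ − r₂: 2, 1, -2, 3, -6, -2, 4
d²: 4, 1, 4, 9, 36, 4, 16; Σd² = 74
ρ = 1 − 6·74/(7·48) = 1 − 444/336 = -0.321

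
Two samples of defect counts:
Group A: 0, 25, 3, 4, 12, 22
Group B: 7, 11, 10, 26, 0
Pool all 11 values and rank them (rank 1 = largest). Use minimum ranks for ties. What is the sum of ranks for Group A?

36

Sorted (descending): 26, 25, 22, 12, 11, 10, 7, 4, 3, 0, 0
The 2 values of 0 occupy positions 10–11 → each gets rank 10.
Group A values → pooled ranks: 0→10, 25→2, 3→9, 4→8, 12→4, 22→3
Rank sum = 10 + 2 + 9 + 8 + 4 + 3 = 36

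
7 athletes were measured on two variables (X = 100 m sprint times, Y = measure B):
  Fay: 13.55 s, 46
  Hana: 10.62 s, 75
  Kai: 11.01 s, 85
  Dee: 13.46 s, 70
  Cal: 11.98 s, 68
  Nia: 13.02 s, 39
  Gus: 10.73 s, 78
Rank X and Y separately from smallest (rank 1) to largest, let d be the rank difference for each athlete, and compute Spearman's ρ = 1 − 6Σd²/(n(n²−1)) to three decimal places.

-0.679

Ranks of variable 1: 7, 1, 3, 6, 4, 5, 2
Ranks of variable 2: 2, 5, 7, 4, 3, 1, 6
d = r₁ − r₂: 5, -4, -4, 2, 1, 4, -4
d²: 25, 16, 16, 4, 1, 16, 16; Σd² = 94
ρ = 1 − 6·94/(7·48) = 1 − 564/336 = -0.679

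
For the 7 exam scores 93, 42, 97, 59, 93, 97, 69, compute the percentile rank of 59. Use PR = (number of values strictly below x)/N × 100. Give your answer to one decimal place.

14.3

N = 7.
Strictly below 59: 1. Equal to 59: 1.
PR = 1/7 × 100 = 14.3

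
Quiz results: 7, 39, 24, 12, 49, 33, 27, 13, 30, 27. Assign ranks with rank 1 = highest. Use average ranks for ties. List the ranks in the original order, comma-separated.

Sorted (descending): 49, 39, 33, 30, 27, 27, 24, 13, 12, 7
The 2 values of 27 occupy positions 5–6 → average rank (5+6)/2 = 5.5.

10, 2, 7, 9, 1, 3, 5.5, 8, 4, 5.5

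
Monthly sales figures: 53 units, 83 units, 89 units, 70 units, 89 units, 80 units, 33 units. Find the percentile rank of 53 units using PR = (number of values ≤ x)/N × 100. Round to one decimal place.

28.6

N = 7.
Strictly below 53: 1. Equal to 53: 1.
PR = 2/7 × 100 = 28.6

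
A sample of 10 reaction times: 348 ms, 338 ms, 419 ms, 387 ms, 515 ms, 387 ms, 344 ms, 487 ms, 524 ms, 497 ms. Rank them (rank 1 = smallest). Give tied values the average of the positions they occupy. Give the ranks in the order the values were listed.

3, 1, 6, 4.5, 9, 4.5, 2, 7, 10, 8

Sorted (ascending): 338, 344, 348, 387, 387, 419, 487, 497, 515, 524
The 2 values of 387 occupy positions 4–5 → average rank (4+5)/2 = 4.5.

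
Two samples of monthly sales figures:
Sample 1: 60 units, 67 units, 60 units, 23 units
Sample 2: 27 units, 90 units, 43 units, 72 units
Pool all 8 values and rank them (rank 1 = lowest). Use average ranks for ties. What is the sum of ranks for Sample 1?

16

Sorted (ascending): 23, 27, 43, 60, 60, 67, 72, 90
The 2 values of 60 occupy positions 4–5 → average rank (4+5)/2 = 4.5.
Sample 1 values → pooled ranks: 60→4.5, 67→6, 60→4.5, 23→1
Rank sum = 4.5 + 6 + 4.5 + 1 = 16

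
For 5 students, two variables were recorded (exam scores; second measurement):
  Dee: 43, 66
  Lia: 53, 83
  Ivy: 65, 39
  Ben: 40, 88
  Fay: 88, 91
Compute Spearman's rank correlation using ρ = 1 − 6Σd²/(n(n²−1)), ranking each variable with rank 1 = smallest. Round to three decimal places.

Ranks of variable 1: 2, 3, 4, 1, 5
Ranks of variable 2: 2, 3, 1, 4, 5
d = r₁ − r₂: 0, 0, 3, -3, 0
d²: 0, 0, 9, 9, 0; Σd² = 18
ρ = 1 − 6·18/(5·24) = 1 − 108/120 = 0.100

0.100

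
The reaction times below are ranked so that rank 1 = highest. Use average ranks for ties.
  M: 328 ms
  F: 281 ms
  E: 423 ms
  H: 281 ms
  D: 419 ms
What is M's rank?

Sorted (descending): 423, 419, 328, 281, 281
The 2 values of 281 occupy positions 4–5 → average rank (4+5)/2 = 4.5.
M has value 328 ms → rank 3.

3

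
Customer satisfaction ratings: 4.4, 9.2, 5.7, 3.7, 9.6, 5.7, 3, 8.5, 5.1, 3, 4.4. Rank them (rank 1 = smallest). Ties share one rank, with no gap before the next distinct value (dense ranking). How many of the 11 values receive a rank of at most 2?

3

Sorted (ascending): 3, 3, 3.7, 4.4, 4.4, 5.1, 5.7, 5.7, 8.5, 9.2, 9.6
The 2 values of 3 share dense rank 1.
The 2 values of 4.4 share dense rank 3.
The 2 values of 5.7 share dense rank 5.
Remaining distinct values take the next consecutive integers.
Ranks ≤ 2: {1, 1, 2} → 3 values.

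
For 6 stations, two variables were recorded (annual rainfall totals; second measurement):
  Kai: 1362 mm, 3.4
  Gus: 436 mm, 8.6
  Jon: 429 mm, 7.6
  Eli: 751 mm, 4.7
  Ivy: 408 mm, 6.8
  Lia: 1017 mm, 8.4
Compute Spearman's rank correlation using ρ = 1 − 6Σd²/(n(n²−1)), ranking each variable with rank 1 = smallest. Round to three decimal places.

-0.314

Ranks of variable 1: 6, 3, 2, 4, 1, 5
Ranks of variable 2: 1, 6, 4, 2, 3, 5
d = r₁ − r₂: 5, -3, -2, 2, -2, 0
d²: 25, 9, 4, 4, 4, 0; Σd² = 46
ρ = 1 − 6·46/(6·35) = 1 − 276/210 = -0.314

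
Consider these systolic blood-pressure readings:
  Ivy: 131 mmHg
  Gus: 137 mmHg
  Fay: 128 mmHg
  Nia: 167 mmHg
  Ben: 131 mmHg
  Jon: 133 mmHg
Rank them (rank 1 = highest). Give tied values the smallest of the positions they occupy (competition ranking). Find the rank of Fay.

6

Sorted (descending): 167, 137, 133, 131, 131, 128
The 2 values of 131 occupy positions 4–5 → each gets rank 4.
Fay has value 128 mmHg → rank 6.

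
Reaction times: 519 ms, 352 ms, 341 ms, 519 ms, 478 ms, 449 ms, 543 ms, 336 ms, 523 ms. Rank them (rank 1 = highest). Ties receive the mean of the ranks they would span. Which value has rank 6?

449

Sorted (descending): 543, 523, 519, 519, 478, 449, 352, 341, 336
The 2 values of 519 occupy positions 3–4 → average rank (3+4)/2 = 3.5.
Rank 6 → value 449.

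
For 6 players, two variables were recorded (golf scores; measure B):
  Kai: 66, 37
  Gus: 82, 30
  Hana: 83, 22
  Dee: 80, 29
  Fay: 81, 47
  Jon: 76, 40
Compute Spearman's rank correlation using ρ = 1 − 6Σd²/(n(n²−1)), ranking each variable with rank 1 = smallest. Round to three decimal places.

Ranks of variable 1: 1, 5, 6, 3, 4, 2
Ranks of variable 2: 4, 3, 1, 2, 6, 5
d = r₁ − r₂: -3, 2, 5, 1, -2, -3
d²: 9, 4, 25, 1, 4, 9; Σd² = 52
ρ = 1 − 6·52/(6·35) = 1 − 312/210 = -0.486

-0.486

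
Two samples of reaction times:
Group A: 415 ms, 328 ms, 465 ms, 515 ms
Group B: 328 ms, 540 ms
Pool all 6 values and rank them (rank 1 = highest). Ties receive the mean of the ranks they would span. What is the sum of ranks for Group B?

6.5

Sorted (descending): 540, 515, 465, 415, 328, 328
The 2 values of 328 occupy positions 5–6 → average rank (5+6)/2 = 5.5.
Group B values → pooled ranks: 328→5.5, 540→1
Rank sum = 5.5 + 1 = 6.5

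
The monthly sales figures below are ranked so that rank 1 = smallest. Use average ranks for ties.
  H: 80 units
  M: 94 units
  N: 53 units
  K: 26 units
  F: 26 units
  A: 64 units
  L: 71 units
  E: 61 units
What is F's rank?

1.5

Sorted (ascending): 26, 26, 53, 61, 64, 71, 80, 94
The 2 values of 26 occupy positions 1–2 → average rank (1+2)/2 = 1.5.
F has value 26 units → rank 1.5.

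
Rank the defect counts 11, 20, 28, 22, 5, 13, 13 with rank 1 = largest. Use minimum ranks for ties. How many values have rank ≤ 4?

Sorted (descending): 28, 22, 20, 13, 13, 11, 5
The 2 values of 13 occupy positions 4–5 → each gets rank 4.
Ranks ≤ 4: {1, 2, 3, 4, 4} → 5 values.

5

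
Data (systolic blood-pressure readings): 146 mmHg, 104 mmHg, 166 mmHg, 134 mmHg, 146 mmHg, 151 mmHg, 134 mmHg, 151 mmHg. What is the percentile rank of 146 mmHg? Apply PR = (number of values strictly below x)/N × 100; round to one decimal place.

N = 8.
Strictly below 146: 3. Equal to 146: 2.
PR = 3/8 × 100 = 37.5

37.5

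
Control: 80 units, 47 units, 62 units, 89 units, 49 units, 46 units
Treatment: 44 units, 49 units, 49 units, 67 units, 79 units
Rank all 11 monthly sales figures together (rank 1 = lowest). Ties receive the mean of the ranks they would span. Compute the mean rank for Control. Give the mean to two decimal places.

Sorted (ascending): 44, 46, 47, 49, 49, 49, 62, 67, 79, 80, 89
The 3 values of 49 occupy positions 4–6 → average rank 5.
Control values → pooled ranks: 80→10, 47→3, 62→7, 89→11, 49→5, 46→2
Mean rank = (10 + 3 + 7 + 11 + 5 + 2) / 6 = 6.33

6.33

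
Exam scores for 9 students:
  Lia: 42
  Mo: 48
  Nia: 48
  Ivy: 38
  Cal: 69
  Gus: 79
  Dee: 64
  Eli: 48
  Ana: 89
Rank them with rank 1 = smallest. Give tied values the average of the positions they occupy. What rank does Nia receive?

Sorted (ascending): 38, 42, 48, 48, 48, 64, 69, 79, 89
The 3 values of 48 occupy positions 3–5 → average rank 4.
Nia has value 48 → rank 4.

4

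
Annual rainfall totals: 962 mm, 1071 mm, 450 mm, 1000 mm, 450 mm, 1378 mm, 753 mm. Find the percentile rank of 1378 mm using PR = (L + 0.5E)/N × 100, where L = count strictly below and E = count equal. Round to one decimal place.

N = 7.
Strictly below 1378: 6. Equal to 1378: 1.
PR = (6 + 0.5·1)/7 × 100 = 92.9

92.9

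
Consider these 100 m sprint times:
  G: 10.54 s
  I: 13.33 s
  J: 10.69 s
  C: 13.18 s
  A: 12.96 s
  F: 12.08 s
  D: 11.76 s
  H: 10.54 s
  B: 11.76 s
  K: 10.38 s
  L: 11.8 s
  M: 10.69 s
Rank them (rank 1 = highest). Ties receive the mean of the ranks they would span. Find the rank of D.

Sorted (descending): 13.33, 13.18, 12.96, 12.08, 11.8, 11.76, 11.76, 10.69, 10.69, 10.54, 10.54, 10.38
The 2 values of 11.76 occupy positions 6–7 → average rank (6+7)/2 = 6.5.
The 2 values of 10.69 occupy positions 8–9 → average rank (8+9)/2 = 8.5.
The 2 values of 10.54 occupy positions 10–11 → average rank (10+11)/2 = 10.5.
D has value 11.76 s → rank 6.5.

6.5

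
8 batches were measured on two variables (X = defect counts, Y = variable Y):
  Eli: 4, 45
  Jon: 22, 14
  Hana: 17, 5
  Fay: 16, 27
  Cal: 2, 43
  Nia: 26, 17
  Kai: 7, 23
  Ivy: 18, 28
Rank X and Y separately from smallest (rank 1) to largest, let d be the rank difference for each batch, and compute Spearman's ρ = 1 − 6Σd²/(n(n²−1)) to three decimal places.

Ranks of variable 1: 2, 7, 5, 4, 1, 8, 3, 6
Ranks of variable 2: 8, 2, 1, 5, 7, 3, 4, 6
d = r₁ − r₂: -6, 5, 4, -1, -6, 5, -1, 0
d²: 36, 25, 16, 1, 36, 25, 1, 0; Σd² = 140
ρ = 1 − 6·140/(8·63) = 1 − 840/504 = -0.667

-0.667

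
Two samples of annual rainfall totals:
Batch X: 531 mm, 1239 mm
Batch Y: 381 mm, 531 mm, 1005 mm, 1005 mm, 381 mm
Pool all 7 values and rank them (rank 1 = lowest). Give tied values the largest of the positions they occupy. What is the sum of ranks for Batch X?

Sorted (ascending): 381, 381, 531, 531, 1005, 1005, 1239
The 2 values of 381 occupy positions 1–2 → each gets rank 2.
The 2 values of 531 occupy positions 3–4 → each gets rank 4.
The 2 values of 1005 occupy positions 5–6 → each gets rank 6.
Batch X values → pooled ranks: 531→4, 1239→7
Rank sum = 4 + 7 = 11

11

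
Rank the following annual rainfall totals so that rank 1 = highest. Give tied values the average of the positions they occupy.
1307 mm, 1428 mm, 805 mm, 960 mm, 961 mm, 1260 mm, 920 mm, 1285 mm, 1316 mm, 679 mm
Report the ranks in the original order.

Sorted (descending): 1428, 1316, 1307, 1285, 1260, 961, 960, 920, 805, 679
No ties — each value takes its position as its rank.

3, 1, 9, 7, 6, 5, 8, 4, 2, 10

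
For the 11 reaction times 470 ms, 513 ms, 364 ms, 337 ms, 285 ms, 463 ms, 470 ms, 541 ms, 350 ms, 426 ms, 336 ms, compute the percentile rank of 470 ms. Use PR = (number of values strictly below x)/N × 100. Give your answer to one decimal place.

63.6

N = 11.
Strictly below 470: 7. Equal to 470: 2.
PR = 7/11 × 100 = 63.6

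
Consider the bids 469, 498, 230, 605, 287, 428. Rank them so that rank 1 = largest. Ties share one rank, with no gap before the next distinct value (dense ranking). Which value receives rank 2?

498

Sorted (descending): 605, 498, 469, 428, 287, 230
No ties — each value takes its position as its rank.
Rank 2 → value 498.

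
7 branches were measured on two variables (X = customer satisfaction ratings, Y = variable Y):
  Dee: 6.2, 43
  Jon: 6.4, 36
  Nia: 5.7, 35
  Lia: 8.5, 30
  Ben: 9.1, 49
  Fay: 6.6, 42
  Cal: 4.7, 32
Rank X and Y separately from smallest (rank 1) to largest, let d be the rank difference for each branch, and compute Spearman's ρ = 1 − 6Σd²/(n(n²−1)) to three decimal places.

Ranks of variable 1: 3, 4, 2, 6, 7, 5, 1
Ranks of variable 2: 6, 4, 3, 1, 7, 5, 2
d = r₁ − r₂: -3, 0, -1, 5, 0, 0, -1
d²: 9, 0, 1, 25, 0, 0, 1; Σd² = 36
ρ = 1 − 6·36/(7·48) = 1 − 216/336 = 0.357

0.357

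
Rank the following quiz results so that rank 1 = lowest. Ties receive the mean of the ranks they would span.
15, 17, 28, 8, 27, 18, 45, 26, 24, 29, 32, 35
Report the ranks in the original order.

2, 3, 8, 1, 7, 4, 12, 6, 5, 9, 10, 11

Sorted (ascending): 8, 15, 17, 18, 24, 26, 27, 28, 29, 32, 35, 45
No ties — each value takes its position as its rank.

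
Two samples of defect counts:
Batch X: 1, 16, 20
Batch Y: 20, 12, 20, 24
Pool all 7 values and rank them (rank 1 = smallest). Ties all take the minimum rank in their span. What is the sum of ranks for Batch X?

8

Sorted (ascending): 1, 12, 16, 20, 20, 20, 24
The 3 values of 20 occupy positions 4–6 → each gets rank 4.
Batch X values → pooled ranks: 1→1, 16→3, 20→4
Rank sum = 1 + 3 + 4 = 8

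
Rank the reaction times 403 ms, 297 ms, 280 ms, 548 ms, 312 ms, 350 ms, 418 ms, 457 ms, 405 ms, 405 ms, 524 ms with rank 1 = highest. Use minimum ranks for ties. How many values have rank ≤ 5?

Sorted (descending): 548, 524, 457, 418, 405, 405, 403, 350, 312, 297, 280
The 2 values of 405 occupy positions 5–6 → each gets rank 5.
Ranks ≤ 5: {1, 2, 3, 4, 5, 5} → 6 values.

6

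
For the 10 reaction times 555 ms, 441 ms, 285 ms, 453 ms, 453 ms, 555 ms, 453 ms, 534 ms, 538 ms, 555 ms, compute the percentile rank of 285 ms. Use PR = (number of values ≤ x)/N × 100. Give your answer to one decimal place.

10.0

N = 10.
Strictly below 285: 0. Equal to 285: 1.
PR = 1/10 × 100 = 10.0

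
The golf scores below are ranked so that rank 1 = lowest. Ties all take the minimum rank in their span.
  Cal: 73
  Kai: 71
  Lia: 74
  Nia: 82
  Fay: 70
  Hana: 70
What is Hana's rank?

Sorted (ascending): 70, 70, 71, 73, 74, 82
The 2 values of 70 occupy positions 1–2 → each gets rank 1.
Hana has value 70 → rank 1.

1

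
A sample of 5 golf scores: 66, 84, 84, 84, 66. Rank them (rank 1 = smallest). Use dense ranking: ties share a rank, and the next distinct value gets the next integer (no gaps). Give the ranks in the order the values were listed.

Sorted (ascending): 66, 66, 84, 84, 84
The 2 values of 66 share dense rank 1.
The 3 values of 84 share dense rank 2.

1, 2, 2, 2, 1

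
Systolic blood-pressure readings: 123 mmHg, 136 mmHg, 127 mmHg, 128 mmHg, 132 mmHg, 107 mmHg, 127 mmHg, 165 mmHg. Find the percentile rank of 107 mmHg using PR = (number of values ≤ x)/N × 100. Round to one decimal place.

12.5

N = 8.
Strictly below 107: 0. Equal to 107: 1.
PR = 1/8 × 100 = 12.5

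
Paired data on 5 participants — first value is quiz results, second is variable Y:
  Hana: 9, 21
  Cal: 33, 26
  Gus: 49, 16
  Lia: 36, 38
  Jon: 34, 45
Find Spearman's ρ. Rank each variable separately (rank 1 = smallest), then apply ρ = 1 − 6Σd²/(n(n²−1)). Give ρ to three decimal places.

Ranks of variable 1: 1, 2, 5, 4, 3
Ranks of variable 2: 2, 3, 1, 4, 5
d = r₁ − r₂: -1, -1, 4, 0, -2
d²: 1, 1, 16, 0, 4; Σd² = 22
ρ = 1 − 6·22/(5·24) = 1 − 132/120 = -0.100

-0.100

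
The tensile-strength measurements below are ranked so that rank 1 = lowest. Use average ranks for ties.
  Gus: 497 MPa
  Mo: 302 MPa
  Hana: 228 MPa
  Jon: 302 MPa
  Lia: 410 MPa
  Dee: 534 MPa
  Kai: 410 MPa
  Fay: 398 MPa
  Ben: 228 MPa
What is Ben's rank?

Sorted (ascending): 228, 228, 302, 302, 398, 410, 410, 497, 534
The 2 values of 228 occupy positions 1–2 → average rank (1+2)/2 = 1.5.
The 2 values of 302 occupy positions 3–4 → average rank (3+4)/2 = 3.5.
The 2 values of 410 occupy positions 6–7 → average rank (6+7)/2 = 6.5.
Ben has value 228 MPa → rank 1.5.

1.5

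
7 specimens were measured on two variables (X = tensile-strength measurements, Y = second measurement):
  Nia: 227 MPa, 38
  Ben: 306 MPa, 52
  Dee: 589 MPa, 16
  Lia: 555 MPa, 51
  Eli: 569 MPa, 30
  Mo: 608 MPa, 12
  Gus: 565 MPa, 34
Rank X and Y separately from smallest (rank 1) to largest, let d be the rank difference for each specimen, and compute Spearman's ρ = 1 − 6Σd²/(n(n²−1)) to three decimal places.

Ranks of variable 1: 1, 2, 6, 3, 5, 7, 4
Ranks of variable 2: 5, 7, 2, 6, 3, 1, 4
d = r₁ − r₂: -4, -5, 4, -3, 2, 6, 0
d²: 16, 25, 16, 9, 4, 36, 0; Σd² = 106
ρ = 1 − 6·106/(7·48) = 1 − 636/336 = -0.893

-0.893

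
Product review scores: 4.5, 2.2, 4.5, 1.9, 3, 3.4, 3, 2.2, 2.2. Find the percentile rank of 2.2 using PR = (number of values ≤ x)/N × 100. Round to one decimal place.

N = 9.
Strictly below 2.2: 1. Equal to 2.2: 3.
PR = 4/9 × 100 = 44.4

44.4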